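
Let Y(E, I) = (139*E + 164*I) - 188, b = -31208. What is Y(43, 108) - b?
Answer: 54709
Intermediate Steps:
Y(E, I) = -188 + 139*E + 164*I
Y(43, 108) - b = (-188 + 139*43 + 164*108) - 1*(-31208) = (-188 + 5977 + 17712) + 31208 = 23501 + 31208 = 54709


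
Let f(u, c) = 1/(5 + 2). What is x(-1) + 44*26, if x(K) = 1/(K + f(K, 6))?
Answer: 6857/6 ≈ 1142.8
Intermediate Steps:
f(u, c) = ⅐ (f(u, c) = 1/7 = ⅐)
x(K) = 1/(⅐ + K) (x(K) = 1/(K + ⅐) = 1/(⅐ + K))
x(-1) + 44*26 = 7/(1 + 7*(-1)) + 44*26 = 7/(1 - 7) + 1144 = 7/(-6) + 1144 = 7*(-⅙) + 1144 = -7/6 + 1144 = 6857/6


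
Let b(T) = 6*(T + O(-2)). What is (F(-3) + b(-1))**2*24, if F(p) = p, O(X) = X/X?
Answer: 216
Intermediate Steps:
O(X) = 1
b(T) = 6 + 6*T (b(T) = 6*(T + 1) = 6*(1 + T) = 6 + 6*T)
(F(-3) + b(-1))**2*24 = (-3 + (6 + 6*(-1)))**2*24 = (-3 + (6 - 6))**2*24 = (-3 + 0)**2*24 = (-3)**2*24 = 9*24 = 216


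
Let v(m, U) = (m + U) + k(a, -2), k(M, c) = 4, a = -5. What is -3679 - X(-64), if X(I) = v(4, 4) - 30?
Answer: -3661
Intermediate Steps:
v(m, U) = 4 + U + m (v(m, U) = (m + U) + 4 = (U + m) + 4 = 4 + U + m)
X(I) = -18 (X(I) = (4 + 4 + 4) - 30 = 12 - 30 = -18)
-3679 - X(-64) = -3679 - 1*(-18) = -3679 + 18 = -3661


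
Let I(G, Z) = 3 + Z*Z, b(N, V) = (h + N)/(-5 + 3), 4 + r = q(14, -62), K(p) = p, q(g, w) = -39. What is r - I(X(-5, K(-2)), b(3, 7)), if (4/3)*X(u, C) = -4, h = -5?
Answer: -47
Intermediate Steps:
X(u, C) = -3 (X(u, C) = (¾)*(-4) = -3)
r = -43 (r = -4 - 39 = -43)
b(N, V) = 5/2 - N/2 (b(N, V) = (-5 + N)/(-5 + 3) = (-5 + N)/(-2) = (-5 + N)*(-½) = 5/2 - N/2)
I(G, Z) = 3 + Z²
r - I(X(-5, K(-2)), b(3, 7)) = -43 - (3 + (5/2 - ½*3)²) = -43 - (3 + (5/2 - 3/2)²) = -43 - (3 + 1²) = -43 - (3 + 1) = -43 - 1*4 = -43 - 4 = -47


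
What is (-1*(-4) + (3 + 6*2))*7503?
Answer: 142557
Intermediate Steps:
(-1*(-4) + (3 + 6*2))*7503 = (4 + (3 + 12))*7503 = (4 + 15)*7503 = 19*7503 = 142557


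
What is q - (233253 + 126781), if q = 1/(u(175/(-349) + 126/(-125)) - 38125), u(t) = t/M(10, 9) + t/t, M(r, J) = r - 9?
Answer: -598817675345491/1663225349 ≈ -3.6003e+5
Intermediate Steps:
M(r, J) = -9 + r
u(t) = 1 + t (u(t) = t/(-9 + 10) + t/t = t/1 + 1 = t*1 + 1 = t + 1 = 1 + t)
q = -43625/1663225349 (q = 1/((1 + (175/(-349) + 126/(-125))) - 38125) = 1/((1 + (175*(-1/349) + 126*(-1/125))) - 38125) = 1/((1 + (-175/349 - 126/125)) - 38125) = 1/((1 - 65849/43625) - 38125) = 1/(-22224/43625 - 38125) = 1/(-1663225349/43625) = -43625/1663225349 ≈ -2.6229e-5)
q - (233253 + 126781) = -43625/1663225349 - (233253 + 126781) = -43625/1663225349 - 1*360034 = -43625/1663225349 - 360034 = -598817675345491/1663225349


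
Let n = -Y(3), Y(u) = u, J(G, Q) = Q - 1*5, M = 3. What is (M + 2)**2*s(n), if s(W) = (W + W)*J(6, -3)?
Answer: 1200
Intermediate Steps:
J(G, Q) = -5 + Q (J(G, Q) = Q - 5 = -5 + Q)
n = -3 (n = -1*3 = -3)
s(W) = -16*W (s(W) = (W + W)*(-5 - 3) = (2*W)*(-8) = -16*W)
(M + 2)**2*s(n) = (3 + 2)**2*(-16*(-3)) = 5**2*48 = 25*48 = 1200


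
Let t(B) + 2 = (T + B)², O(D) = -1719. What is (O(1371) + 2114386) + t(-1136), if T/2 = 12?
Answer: 3349209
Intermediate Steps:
T = 24 (T = 2*12 = 24)
t(B) = -2 + (24 + B)²
(O(1371) + 2114386) + t(-1136) = (-1719 + 2114386) + (-2 + (24 - 1136)²) = 2112667 + (-2 + (-1112)²) = 2112667 + (-2 + 1236544) = 2112667 + 1236542 = 3349209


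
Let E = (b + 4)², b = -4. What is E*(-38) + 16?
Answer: 16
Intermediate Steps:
E = 0 (E = (-4 + 4)² = 0² = 0)
E*(-38) + 16 = 0*(-38) + 16 = 0 + 16 = 16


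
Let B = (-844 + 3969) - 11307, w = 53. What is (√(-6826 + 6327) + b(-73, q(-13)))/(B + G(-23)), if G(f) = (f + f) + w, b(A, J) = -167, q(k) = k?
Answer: 167/8175 - I*√499/8175 ≈ 0.020428 - 0.0027325*I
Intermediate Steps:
B = -8182 (B = 3125 - 11307 = -8182)
G(f) = 53 + 2*f (G(f) = (f + f) + 53 = 2*f + 53 = 53 + 2*f)
(√(-6826 + 6327) + b(-73, q(-13)))/(B + G(-23)) = (√(-6826 + 6327) - 167)/(-8182 + (53 + 2*(-23))) = (√(-499) - 167)/(-8182 + (53 - 46)) = (I*√499 - 167)/(-8182 + 7) = (-167 + I*√499)/(-8175) = (-167 + I*√499)*(-1/8175) = 167/8175 - I*√499/8175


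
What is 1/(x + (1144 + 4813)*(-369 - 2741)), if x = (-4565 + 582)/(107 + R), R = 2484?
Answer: -2591/48001569553 ≈ -5.3977e-8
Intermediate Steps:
x = -3983/2591 (x = (-4565 + 582)/(107 + 2484) = -3983/2591 ≈ -1.5372)
1/(x + (1144 + 4813)*(-369 - 2741)) = 1/(-3983/2591 + (1144 + 4813)*(-369 - 2741)) = 1/(-3983/2591 + 5957*(-3110)) = 1/(-3983/2591 - 18526270) = 1/(-48001569553/2591) = -2591/48001569553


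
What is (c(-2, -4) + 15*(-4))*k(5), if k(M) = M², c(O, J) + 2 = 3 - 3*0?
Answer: -1475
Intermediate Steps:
c(O, J) = 1 (c(O, J) = -2 + (3 - 3*0) = -2 + (3 + 0) = -2 + 3 = 1)
(c(-2, -4) + 15*(-4))*k(5) = (1 + 15*(-4))*5² = (1 - 60)*25 = -59*25 = -1475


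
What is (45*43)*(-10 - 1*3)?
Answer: -25155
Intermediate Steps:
(45*43)*(-10 - 1*3) = 1935*(-10 - 3) = 1935*(-13) = -25155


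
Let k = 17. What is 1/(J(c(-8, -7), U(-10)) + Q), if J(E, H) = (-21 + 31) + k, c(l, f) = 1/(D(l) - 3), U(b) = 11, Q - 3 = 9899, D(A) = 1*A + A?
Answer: 1/9929 ≈ 0.00010072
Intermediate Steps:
D(A) = 2*A (D(A) = A + A = 2*A)
Q = 9902 (Q = 3 + 9899 = 9902)
c(l, f) = 1/(-3 + 2*l) (c(l, f) = 1/(2*l - 3) = 1/(-3 + 2*l))
J(E, H) = 27 (J(E, H) = (-21 + 31) + 17 = 10 + 17 = 27)
1/(J(c(-8, -7), U(-10)) + Q) = 1/(27 + 9902) = 1/9929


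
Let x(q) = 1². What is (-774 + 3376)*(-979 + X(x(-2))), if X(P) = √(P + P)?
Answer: -2547358 + 2602*√2 ≈ -2.5437e+6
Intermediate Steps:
x(q) = 1
X(P) = √2*√P (X(P) = √(2*P) = √2*√P)
(-774 + 3376)*(-979 + X(x(-2))) = (-774 + 3376)*(-979 + √2*√1) = 2602*(-979 + √2*1) = 2602*(-979 + √2) = -2547358 + 2602*√2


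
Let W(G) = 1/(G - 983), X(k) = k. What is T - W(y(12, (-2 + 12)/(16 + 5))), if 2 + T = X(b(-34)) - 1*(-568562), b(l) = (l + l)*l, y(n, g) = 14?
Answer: 553174969/969 ≈ 5.7087e+5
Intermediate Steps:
b(l) = 2*l² (b(l) = (2*l)*l = 2*l²)
T = 570872 (T = -2 + (2*(-34)² - 1*(-568562)) = -2 + (2*1156 + 568562) = -2 + (2312 + 568562) = -2 + 570874 = 570872)
W(G) = 1/(-983 + G)
T - W(y(12, (-2 + 12)/(16 + 5))) = 570872 - 1/(-983 + 14) = 570872 - 1/(-969) = 570872 - 1*(-1/969) = 570872 + 1/969 = 553174969/969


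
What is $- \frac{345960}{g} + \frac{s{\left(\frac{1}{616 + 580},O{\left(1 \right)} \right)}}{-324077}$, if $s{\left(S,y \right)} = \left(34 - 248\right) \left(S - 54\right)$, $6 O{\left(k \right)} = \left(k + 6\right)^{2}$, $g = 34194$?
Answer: $- \frac{11213777593679}{1104455064154} \approx -10.153$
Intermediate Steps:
$O{\left(k \right)} = \frac{\left(6 + k\right)^{2}}{6}$ ($O{\left(k \right)} = \frac{\left(k + 6\right)^{2}}{6} = \frac{\left(6 + k\right)^{2}}{6}$)
$s{\left(S,y \right)} = 11556 - 214 S$ ($s{\left(S,y \right)} = - 214 \left(-54 + S\right) = 11556 - 214 S$)
$- \frac{345960}{g} + \frac{s{\left(\frac{1}{616 + 580},O{\left(1 \right)} \right)}}{-324077} = - \frac{345960}{34194} + \frac{11556 - \frac{214}{616 + 580}}{-324077} = \left(-345960\right) \frac{1}{34194} + \left(11556 - \frac{214}{1196}\right) \left(- \frac{1}{324077}\right) = - \frac{57660}{5699} + \left(11556 - \frac{107}{598}\right) \left(- \frac{1}{324077}\right) = - \frac{57660}{5699} + \frac{6910381}{598} \left(- \frac{1}{324077}\right) = - \frac{57660}{5699} - \frac{6910381}{193798046} = - \frac{11213777593679}{1104455064154}$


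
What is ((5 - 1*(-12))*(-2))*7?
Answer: -238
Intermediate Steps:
((5 - 1*(-12))*(-2))*7 = ((5 + 12)*(-2))*7 = (17*(-2))*7 = -34*7 = -238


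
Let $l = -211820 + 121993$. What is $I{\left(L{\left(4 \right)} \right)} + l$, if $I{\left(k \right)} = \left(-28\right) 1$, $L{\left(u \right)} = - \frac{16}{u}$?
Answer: $-89855$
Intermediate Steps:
$I{\left(k \right)} = -28$
$l = -89827$
$I{\left(L{\left(4 \right)} \right)} + l = -28 - 89827 = -89855$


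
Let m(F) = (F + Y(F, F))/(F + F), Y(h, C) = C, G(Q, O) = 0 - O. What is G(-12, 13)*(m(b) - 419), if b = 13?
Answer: 5434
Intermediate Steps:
G(Q, O) = -O
m(F) = 1 (m(F) = (F + F)/(F + F) = (2*F)/((2*F)) = (2*F)*(1/(2*F)) = 1)
G(-12, 13)*(m(b) - 419) = (-1*13)*(1 - 419) = -13*(-418) = 5434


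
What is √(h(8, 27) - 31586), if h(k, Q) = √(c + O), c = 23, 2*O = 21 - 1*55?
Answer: √(-31586 + √6) ≈ 177.72*I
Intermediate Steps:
O = -17 (O = (21 - 1*55)/2 = (21 - 55)/2 = (½)*(-34) = -17)
h(k, Q) = √6 (h(k, Q) = √(23 - 17) = √6)
√(h(8, 27) - 31586) = √(√6 - 31586) = √(-31586 + √6)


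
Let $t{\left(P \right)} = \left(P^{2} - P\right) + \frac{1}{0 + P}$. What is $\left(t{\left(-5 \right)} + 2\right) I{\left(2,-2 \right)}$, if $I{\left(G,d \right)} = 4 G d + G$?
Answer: $- \frac{2226}{5} \approx -445.2$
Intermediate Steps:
$I{\left(G,d \right)} = G + 4 G d$ ($I{\left(G,d \right)} = 4 G d + G = G + 4 G d$)
$t{\left(P \right)} = \frac{1}{P} + P^{2} - P$ ($t{\left(P \right)} = \left(P^{2} - P\right) + \frac{1}{P} = \frac{1}{P} + P^{2} - P$)
$\left(t{\left(-5 \right)} + 2\right) I{\left(2,-2 \right)} = \left(\left(\frac{1}{-5} + \left(-5\right)^{2} - -5\right) + 2\right) 2 \left(1 + 4 \left(-2\right)\right) = \left(\left(- \frac{1}{5} + 25 + 5\right) + 2\right) 2 \left(1 - 8\right) = \left(\frac{149}{5} + 2\right) 2 \left(-7\right) = \frac{159}{5} \left(-14\right) = - \frac{2226}{5}$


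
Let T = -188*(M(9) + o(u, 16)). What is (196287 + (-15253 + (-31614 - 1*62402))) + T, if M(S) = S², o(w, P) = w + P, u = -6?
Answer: 69910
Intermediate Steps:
o(w, P) = P + w
T = -17108 (T = -188*(9² + (16 - 6)) = -188*(81 + 10) = -188*91 = -17108)
(196287 + (-15253 + (-31614 - 1*62402))) + T = (196287 + (-15253 + (-31614 - 1*62402))) - 17108 = (196287 + (-15253 + (-31614 - 62402))) - 17108 = (196287 + (-15253 - 94016)) - 17108 = (196287 - 109269) - 17108 = 87018 - 17108 = 69910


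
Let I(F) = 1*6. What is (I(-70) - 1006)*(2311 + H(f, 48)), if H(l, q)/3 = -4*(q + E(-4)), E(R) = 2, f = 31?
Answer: -1711000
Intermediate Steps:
I(F) = 6
H(l, q) = -24 - 12*q (H(l, q) = 3*(-4*(q + 2)) = 3*(-4*(2 + q)) = 3*(-8 - 4*q) = -24 - 12*q)
(I(-70) - 1006)*(2311 + H(f, 48)) = (6 - 1006)*(2311 + (-24 - 12*48)) = -1000*(2311 + (-24 - 576)) = -1000*(2311 - 600) = -1000*1711 = -1711000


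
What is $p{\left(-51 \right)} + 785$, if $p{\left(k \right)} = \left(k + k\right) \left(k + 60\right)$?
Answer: $-133$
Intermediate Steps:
$p{\left(k \right)} = 2 k \left(60 + k\right)$
$p{\left(-51 \right)} + 785 = 2 \left(-51\right) \left(60 - 51\right) + 785 = 2 \left(-51\right) 9 + 785 = -918 + 785 = -133$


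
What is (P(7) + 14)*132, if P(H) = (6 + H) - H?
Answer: 2640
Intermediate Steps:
P(H) = 6
(P(7) + 14)*132 = (6 + 14)*132 = 20*132 = 2640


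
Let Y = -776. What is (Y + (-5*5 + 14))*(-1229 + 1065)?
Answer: 129068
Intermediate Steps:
(Y + (-5*5 + 14))*(-1229 + 1065) = (-776 + (-5*5 + 14))*(-1229 + 1065) = (-776 + (-25 + 14))*(-164) = (-776 - 11)*(-164) = -787*(-164) = 129068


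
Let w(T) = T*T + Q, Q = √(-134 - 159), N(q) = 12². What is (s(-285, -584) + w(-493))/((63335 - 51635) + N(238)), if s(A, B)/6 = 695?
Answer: 35317/1692 + I*√293/11844 ≈ 20.873 + 0.0014452*I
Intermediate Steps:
N(q) = 144
Q = I*√293 (Q = √(-293) = I*√293 ≈ 17.117*I)
s(A, B) = 4170 (s(A, B) = 6*695 = 4170)
w(T) = T² + I*√293 (w(T) = T*T + I*√293 = T² + I*√293)
(s(-285, -584) + w(-493))/((63335 - 51635) + N(238)) = (4170 + ((-493)² + I*√293))/((63335 - 51635) + 144) = (4170 + (243049 + I*√293))/(11700 + 144) = (247219 + I*√293)/11844 = (247219 + I*√293)*(1/11844) = 35317/1692 + I*√293/11844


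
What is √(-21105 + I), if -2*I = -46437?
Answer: √8454/2 ≈ 45.973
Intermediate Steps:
I = 46437/2 (I = -½*(-46437) = 46437/2 ≈ 23219.)
√(-21105 + I) = √(-21105 + 46437/2) = √(4227/2) = √8454/2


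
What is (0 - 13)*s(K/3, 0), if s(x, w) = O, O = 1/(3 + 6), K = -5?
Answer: -13/9 ≈ -1.4444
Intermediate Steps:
O = ⅑ (O = 1/9 = ⅑ ≈ 0.11111)
s(x, w) = ⅑
(0 - 13)*s(K/3, 0) = (0 - 13)*(⅑) = -13*⅑ = -13/9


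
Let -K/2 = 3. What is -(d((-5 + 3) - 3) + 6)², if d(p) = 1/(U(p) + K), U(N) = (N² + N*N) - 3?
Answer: -61009/1681 ≈ -36.293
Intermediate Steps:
U(N) = -3 + 2*N² (U(N) = (N² + N²) - 3 = 2*N² - 3 = -3 + 2*N²)
K = -6 (K = -2*3 = -6)
d(p) = 1/(-9 + 2*p²) (d(p) = 1/((-3 + 2*p²) - 6) = 1/(-9 + 2*p²))
-(d((-5 + 3) - 3) + 6)² = -(1/(-9 + 2*((-5 + 3) - 3)²) + 6)² = -(1/(-9 + 2*(-2 - 3)²) + 6)² = -(1/(-9 + 2*(-5)²) + 6)² = -(1/(-9 + 2*25) + 6)² = -(1/(-9 + 50) + 6)² = -(1/41 + 6)² = -(247/41)² = -1*61009/1681 = -61009/1681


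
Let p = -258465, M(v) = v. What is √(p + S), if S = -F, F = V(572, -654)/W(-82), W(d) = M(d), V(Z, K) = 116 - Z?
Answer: 3*I*√48276557/41 ≈ 508.4*I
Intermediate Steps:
W(d) = d
F = 228/41 (F = (116 - 1*572)/(-82) = (116 - 572)*(-1/82) = -456*(-1/82) = 228/41 ≈ 5.5610)
S = -228/41 (S = -1*228/41 = -228/41 ≈ -5.5610)
√(p + S) = √(-258465 - 228/41) = √(-10597293/41) = 3*I*√48276557/41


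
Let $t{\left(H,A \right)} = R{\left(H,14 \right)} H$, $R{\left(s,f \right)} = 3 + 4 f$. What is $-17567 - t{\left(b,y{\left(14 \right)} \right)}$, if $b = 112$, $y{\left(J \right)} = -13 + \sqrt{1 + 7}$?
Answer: $-24175$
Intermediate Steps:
$y{\left(J \right)} = -13 + 2 \sqrt{2}$ ($y{\left(J \right)} = -13 + \sqrt{8} = -13 + 2 \sqrt{2}$)
$t{\left(H,A \right)} = 59 H$ ($t{\left(H,A \right)} = \left(3 + 4 \cdot 14\right) H = \left(3 + 56\right) H = 59 H$)
$-17567 - t{\left(b,y{\left(14 \right)} \right)} = -17567 - 59 \cdot 112 = -17567 - 6608 = -24175$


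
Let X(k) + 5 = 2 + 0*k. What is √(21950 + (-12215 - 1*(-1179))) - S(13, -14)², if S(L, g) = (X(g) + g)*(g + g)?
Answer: -226576 + √10914 ≈ -2.2647e+5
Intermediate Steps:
X(k) = -3 (X(k) = -5 + (2 + 0*k) = -5 + (2 + 0) = -5 + 2 = -3)
S(L, g) = 2*g*(-3 + g) (S(L, g) = (-3 + g)*(g + g) = (-3 + g)*(2*g) = 2*g*(-3 + g))
√(21950 + (-12215 - 1*(-1179))) - S(13, -14)² = √(21950 + (-12215 - 1*(-1179))) - (2*(-14)*(-3 - 14))² = √(21950 + (-12215 + 1179)) - (2*(-14)*(-17))² = √(21950 - 11036) - 1*476² = √10914 - 1*226576 = √10914 - 226576 = -226576 + √10914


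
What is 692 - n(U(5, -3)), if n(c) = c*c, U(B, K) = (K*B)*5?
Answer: -4933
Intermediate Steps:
U(B, K) = 5*B*K (U(B, K) = (B*K)*5 = 5*B*K)
n(c) = c²
692 - n(U(5, -3)) = 692 - (5*5*(-3))² = 692 - 1*(-75)² = 692 - 1*5625 = 692 - 5625 = -4933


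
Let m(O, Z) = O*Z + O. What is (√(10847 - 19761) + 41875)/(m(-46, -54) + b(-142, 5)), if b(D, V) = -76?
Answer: 41875/2362 + I*√8914/2362 ≈ 17.729 + 0.039972*I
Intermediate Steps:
m(O, Z) = O + O*Z
(√(10847 - 19761) + 41875)/(m(-46, -54) + b(-142, 5)) = (√(10847 - 19761) + 41875)/(-46*(1 - 54) - 76) = (√(-8914) + 41875)/(-46*(-53) - 76) = (I*√8914 + 41875)/(2438 - 76) = (41875 + I*√8914)/2362 = (41875 + I*√8914)*(1/2362) = 41875/2362 + I*√8914/2362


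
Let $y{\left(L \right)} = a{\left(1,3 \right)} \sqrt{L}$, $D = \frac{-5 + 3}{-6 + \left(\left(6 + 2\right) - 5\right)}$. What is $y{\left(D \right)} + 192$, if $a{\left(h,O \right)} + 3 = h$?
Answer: $192 - \frac{2 \sqrt{6}}{3} \approx 190.37$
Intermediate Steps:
$a{\left(h,O \right)} = -3 + h$
$D = \frac{2}{3}$ ($D = - \frac{2}{-6 + \left(8 - 5\right)} = - \frac{2}{-6 + 3} = - \frac{2}{-3} = \left(-2\right) \left(- \frac{1}{3}\right) = \frac{2}{3} \approx 0.66667$)
$y{\left(L \right)} = - 2 \sqrt{L}$ ($y{\left(L \right)} = \left(-3 + 1\right) \sqrt{L} = - 2 \sqrt{L}$)
$y{\left(D \right)} + 192 = - 2 \sqrt{\frac{2}{3}} + 192 = - 2 \frac{\sqrt{6}}{3} + 192 = - \frac{2 \sqrt{6}}{3} + 192 = 192 - \frac{2 \sqrt{6}}{3}$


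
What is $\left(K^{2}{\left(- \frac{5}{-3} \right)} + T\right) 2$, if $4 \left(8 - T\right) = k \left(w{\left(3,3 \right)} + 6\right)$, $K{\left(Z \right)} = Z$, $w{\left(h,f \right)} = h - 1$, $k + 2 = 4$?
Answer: $\frac{122}{9} \approx 13.556$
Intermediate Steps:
$k = 2$ ($k = -2 + 4 = 2$)
$w{\left(h,f \right)} = -1 + h$ ($w{\left(h,f \right)} = h - 1 = -1 + h$)
$T = 4$ ($T = 8 - \frac{2 \left(\left(-1 + 3\right) + 6\right)}{4} = 8 - \frac{2 \left(2 + 6\right)}{4} = 8 - \frac{2 \cdot 8}{4} = 8 - 4 = 4$)
$\left(K^{2}{\left(- \frac{5}{-3} \right)} + T\right) 2 = \left(\left(- \frac{5}{-3}\right)^{2} + 4\right) 2 = \left(\left(\left(-5\right) \left(- \frac{1}{3}\right)\right)^{2} + 4\right) 2 = \left(\left(\frac{5}{3}\right)^{2} + 4\right) 2 = \left(\frac{25}{9} + 4\right) 2 = \frac{61}{9} \cdot 2 = \frac{122}{9}$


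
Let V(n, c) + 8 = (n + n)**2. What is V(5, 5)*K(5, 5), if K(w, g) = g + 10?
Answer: 1380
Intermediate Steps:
V(n, c) = -8 + 4*n**2 (V(n, c) = -8 + (n + n)**2 = -8 + (2*n)**2 = -8 + 4*n**2)
K(w, g) = 10 + g
V(5, 5)*K(5, 5) = (-8 + 4*5**2)*(10 + 5) = (-8 + 4*25)*15 = (-8 + 100)*15 = 92*15 = 1380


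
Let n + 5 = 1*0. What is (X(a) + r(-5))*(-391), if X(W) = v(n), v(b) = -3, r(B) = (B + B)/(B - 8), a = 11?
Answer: 11339/13 ≈ 872.23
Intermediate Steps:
n = -5 (n = -5 + 1*0 = -5 + 0 = -5)
r(B) = 2*B/(-8 + B) (r(B) = (2*B)/(-8 + B) = 2*B/(-8 + B))
X(W) = -3
(X(a) + r(-5))*(-391) = (-3 + 2*(-5)/(-8 - 5))*(-391) = (-3 + 2*(-5)/(-13))*(-391) = (-3 + 2*(-5)*(-1/13))*(-391) = (-3 + 10/13)*(-391) = -29/13*(-391) = 11339/13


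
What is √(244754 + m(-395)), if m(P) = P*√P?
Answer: √(244754 - 395*I*√395) ≈ 494.79 - 7.933*I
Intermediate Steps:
m(P) = P^(3/2)
√(244754 + m(-395)) = √(244754 + (-395)^(3/2)) = √(244754 - 395*I*√395)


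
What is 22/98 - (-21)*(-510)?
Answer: -524779/49 ≈ -10710.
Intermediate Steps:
22/98 - (-21)*(-510) = 22*(1/98) - 1*10710 = 11/49 - 10710 = -524779/49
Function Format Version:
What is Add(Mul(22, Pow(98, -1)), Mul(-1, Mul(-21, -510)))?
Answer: Rational(-524779, 49) ≈ -10710.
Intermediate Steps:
Add(Mul(22, Pow(98, -1)), Mul(-1, Mul(-21, -510))) = Add(Mul(22, Rational(1, 98)), Mul(-1, 10710)) = Add(Rational(11, 49), -10710) = Rational(-524779, 49)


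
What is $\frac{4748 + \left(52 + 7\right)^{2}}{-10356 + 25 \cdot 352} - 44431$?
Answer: $- \frac{69142865}{1556} \approx -44436.0$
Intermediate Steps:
$\frac{4748 + \left(52 + 7\right)^{2}}{-10356 + 25 \cdot 352} - 44431 = \frac{4748 + 59^{2}}{-10356 + 8800} - 44431 = \frac{4748 + 3481}{-1556} - 44431 = 8229 \left(- \frac{1}{1556}\right) - 44431 = - \frac{8229}{1556} - 44431 = - \frac{69142865}{1556}$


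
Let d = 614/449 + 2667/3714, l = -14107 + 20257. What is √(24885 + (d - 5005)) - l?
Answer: -6150 + √6143217760240286/555862 ≈ -6009.0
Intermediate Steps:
l = 6150
d = 1159293/555862 (d = 614*(1/449) + 2667*(1/3714) = 614/449 + 889/1238 = 1159293/555862 ≈ 2.0856)
√(24885 + (d - 5005)) - l = √(24885 + (1159293/555862 - 5005)) - 1*6150 = √(24885 - 2780930017/555862) - 6150 = √(11051695853/555862) - 6150 = √6143217760240286/555862 - 6150 = -6150 + √6143217760240286/555862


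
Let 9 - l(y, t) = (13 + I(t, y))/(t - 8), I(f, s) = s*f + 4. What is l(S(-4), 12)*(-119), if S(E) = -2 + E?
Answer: -10829/4 ≈ -2707.3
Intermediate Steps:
I(f, s) = 4 + f*s (I(f, s) = f*s + 4 = 4 + f*s)
l(y, t) = 9 - (17 + t*y)/(-8 + t) (l(y, t) = 9 - (13 + (4 + t*y))/(t - 8) = 9 - (17 + t*y)/(-8 + t))
l(S(-4), 12)*(-119) = ((-89 + 9*12 - 1*12*(-2 - 4))/(-8 + 12))*(-119) = ((-89 + 108 - 1*12*(-6))/4)*(-119) = ((-89 + 108 + 72)/4)*(-119) = ((¼)*91)*(-119) = (91/4)*(-119) = -10829/4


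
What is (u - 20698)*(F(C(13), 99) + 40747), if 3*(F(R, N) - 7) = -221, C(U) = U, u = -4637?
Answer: -1030636245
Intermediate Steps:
F(R, N) = -200/3 (F(R, N) = 7 + (⅓)*(-221) = 7 - 221/3 = -200/3)
(u - 20698)*(F(C(13), 99) + 40747) = (-4637 - 20698)*(-200/3 + 40747) = -25335*122041/3 = -1030636245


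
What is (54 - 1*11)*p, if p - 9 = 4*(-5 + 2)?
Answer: -129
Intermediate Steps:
p = -3 (p = 9 + 4*(-5 + 2) = 9 + 4*(-3) = 9 - 12 = -3)
(54 - 1*11)*p = (54 - 1*11)*(-3) = (54 - 11)*(-3) = 43*(-3) = -129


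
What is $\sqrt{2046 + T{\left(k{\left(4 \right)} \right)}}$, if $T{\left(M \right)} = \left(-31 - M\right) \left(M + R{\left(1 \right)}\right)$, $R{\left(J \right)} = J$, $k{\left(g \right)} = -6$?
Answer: $\sqrt{2171} \approx 46.594$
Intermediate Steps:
$T{\left(M \right)} = \left(1 + M\right) \left(-31 - M\right)$ ($T{\left(M \right)} = \left(-31 - M\right) \left(M + 1\right) = \left(-31 - M\right) \left(1 + M\right) = \left(1 + M\right) \left(-31 - M\right)$)
$\sqrt{2046 + T{\left(k{\left(4 \right)} \right)}} = \sqrt{2046 - -125} = \sqrt{2046 + 125} = \sqrt{2171}$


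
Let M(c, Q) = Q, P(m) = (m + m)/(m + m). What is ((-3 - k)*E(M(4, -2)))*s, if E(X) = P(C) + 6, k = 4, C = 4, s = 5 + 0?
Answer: -245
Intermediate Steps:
s = 5
P(m) = 1 (P(m) = (2*m)/((2*m)) = (2*m)*(1/(2*m)) = 1)
E(X) = 7 (E(X) = 1 + 6 = 7)
((-3 - k)*E(M(4, -2)))*s = ((-3 - 1*4)*7)*5 = ((-3 - 4)*7)*5 = -7*7*5 = -49*5 = -245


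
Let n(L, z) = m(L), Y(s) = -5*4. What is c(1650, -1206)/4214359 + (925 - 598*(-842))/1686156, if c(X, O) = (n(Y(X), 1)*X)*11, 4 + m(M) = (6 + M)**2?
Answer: 2667270632373/2368688904668 ≈ 1.1261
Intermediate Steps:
Y(s) = -20
m(M) = -4 + (6 + M)**2
n(L, z) = -4 + (6 + L)**2
c(X, O) = 2112*X (c(X, O) = ((-4 + (6 - 20)**2)*X)*11 = ((-4 + (-14)**2)*X)*11 = ((-4 + 196)*X)*11 = (192*X)*11 = 2112*X)
c(1650, -1206)/4214359 + (925 - 598*(-842))/1686156 = (2112*1650)/4214359 + (925 - 598*(-842))/1686156 = 3484800*(1/4214359) + (925 + 503516)*(1/1686156) = 3484800/4214359 + 504441*(1/1686156) = 3484800/4214359 + 168147/562052 = 2667270632373/2368688904668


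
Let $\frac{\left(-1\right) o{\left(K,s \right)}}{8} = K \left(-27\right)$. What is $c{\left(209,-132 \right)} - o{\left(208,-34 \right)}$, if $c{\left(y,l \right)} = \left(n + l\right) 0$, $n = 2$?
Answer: $-44928$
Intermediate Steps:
$o{\left(K,s \right)} = 216 K$ ($o{\left(K,s \right)} = - 8 K \left(-27\right) = - 8 \left(- 27 K\right) = 216 K$)
$c{\left(y,l \right)} = 0$ ($c{\left(y,l \right)} = \left(2 + l\right) 0 = 0$)
$c{\left(209,-132 \right)} - o{\left(208,-34 \right)} = 0 - 216 \cdot 208 = 0 - 44928 = -44928$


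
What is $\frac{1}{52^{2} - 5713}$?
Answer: $- \frac{1}{3009} \approx -0.00033234$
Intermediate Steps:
$\frac{1}{52^{2} - 5713} = \frac{1}{2704 - 5713} = \frac{1}{-3009} = - \frac{1}{3009}$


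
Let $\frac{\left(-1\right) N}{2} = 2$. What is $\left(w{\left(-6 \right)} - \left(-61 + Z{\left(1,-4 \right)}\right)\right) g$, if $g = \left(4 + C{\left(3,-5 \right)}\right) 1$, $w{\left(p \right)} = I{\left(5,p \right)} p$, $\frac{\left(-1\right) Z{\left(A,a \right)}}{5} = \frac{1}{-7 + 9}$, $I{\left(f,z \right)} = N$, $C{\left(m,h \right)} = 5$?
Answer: $\frac{1575}{2} \approx 787.5$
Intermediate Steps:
$N = -4$ ($N = \left(-2\right) 2 = -4$)
$I{\left(f,z \right)} = -4$
$Z{\left(A,a \right)} = - \frac{5}{2}$ ($Z{\left(A,a \right)} = - \frac{5}{-7 + 9} = - \frac{5}{2}$)
$w{\left(p \right)} = - 4 p$
$g = 9$ ($g = \left(4 + 5\right) 1 = 9 \cdot 1 = 9$)
$\left(w{\left(-6 \right)} - \left(-61 + Z{\left(1,-4 \right)}\right)\right) g = \left(\left(-4\right) \left(-6\right) + \left(61 - - \frac{5}{2}\right)\right) 9 = \left(24 + \left(61 + \frac{5}{2}\right)\right) 9 = \left(24 + \frac{127}{2}\right) 9 = \frac{175}{2} \cdot 9 = \frac{1575}{2}$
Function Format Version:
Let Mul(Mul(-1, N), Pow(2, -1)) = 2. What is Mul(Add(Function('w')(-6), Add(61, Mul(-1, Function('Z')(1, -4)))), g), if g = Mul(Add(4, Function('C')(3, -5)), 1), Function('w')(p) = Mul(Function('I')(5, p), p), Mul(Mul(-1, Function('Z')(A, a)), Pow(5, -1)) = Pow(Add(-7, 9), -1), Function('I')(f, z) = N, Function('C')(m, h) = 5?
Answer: Rational(1575, 2) ≈ 787.50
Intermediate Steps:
N = -4 (N = Mul(-2, 2) = -4)
Function('I')(f, z) = -4
Function('Z')(A, a) = Rational(-5, 2) (Function('Z')(A, a) = Mul(-5, Pow(Add(-7, 9), -1)) = Mul(-5, Pow(2, -1)) = Mul(-5, Rational(1, 2)) = Rational(-5, 2))
Function('w')(p) = Mul(-4, p)
g = 9 (g = Mul(Add(4, 5), 1) = Mul(9, 1) = 9)
Mul(Add(Function('w')(-6), Add(61, Mul(-1, Function('Z')(1, -4)))), g) = Mul(Add(Mul(-4, -6), Add(61, Mul(-1, Rational(-5, 2)))), 9) = Mul(Add(24, Add(61, Rational(5, 2))), 9) = Mul(Add(24, Rational(127, 2)), 9) = Mul(Rational(175, 2), 9) = Rational(1575, 2)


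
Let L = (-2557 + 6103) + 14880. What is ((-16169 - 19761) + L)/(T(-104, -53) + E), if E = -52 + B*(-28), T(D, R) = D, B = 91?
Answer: 1094/169 ≈ 6.4734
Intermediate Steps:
E = -2600 (E = -52 + 91*(-28) = -52 - 2548 = -2600)
L = 18426 (L = 3546 + 14880 = 18426)
((-16169 - 19761) + L)/(T(-104, -53) + E) = ((-16169 - 19761) + 18426)/(-104 - 2600) = (-35930 + 18426)/(-2704) = -17504*(-1/2704) = 1094/169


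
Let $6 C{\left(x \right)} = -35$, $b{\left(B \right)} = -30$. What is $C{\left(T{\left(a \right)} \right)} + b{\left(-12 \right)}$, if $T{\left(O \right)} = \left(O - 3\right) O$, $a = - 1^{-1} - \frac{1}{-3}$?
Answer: $- \frac{215}{6} \approx -35.833$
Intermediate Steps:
$a = - \frac{2}{3}$ ($a = \left(-1\right) 1 - - \frac{1}{3} = -1 + \frac{1}{3} = - \frac{2}{3} \approx -0.66667$)
$T{\left(O \right)} = O \left(-3 + O\right)$ ($T{\left(O \right)} = \left(O - 3\right) O = \left(-3 + O\right) O = O \left(-3 + O\right)$)
$C{\left(x \right)} = - \frac{35}{6}$ ($C{\left(x \right)} = \frac{1}{6} \left(-35\right) = - \frac{35}{6}$)
$C{\left(T{\left(a \right)} \right)} + b{\left(-12 \right)} = - \frac{35}{6} - 30 = - \frac{215}{6}$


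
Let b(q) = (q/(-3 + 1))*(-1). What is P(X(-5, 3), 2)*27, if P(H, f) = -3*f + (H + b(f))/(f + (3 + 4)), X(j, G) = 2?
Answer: -153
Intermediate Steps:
b(q) = q/2 (b(q) = (q/(-2))*(-1) = -q/2*(-1) = q/2)
P(H, f) = -3*f + (H + f/2)/(7 + f) (P(H, f) = -3*f + (H + f/2)/(f + (3 + 4)) = -3*f + (H + f/2)/(f + 7) = -3*f + (H + f/2)/(7 + f))
P(X(-5, 3), 2)*27 = ((2 - 3*2² - 41/2*2)/(7 + 2))*27 = ((2 - 3*4 - 41)/9)*27 = ((2 - 12 - 41)/9)*27 = ((⅑)*(-51))*27 = -17/3*27 = -153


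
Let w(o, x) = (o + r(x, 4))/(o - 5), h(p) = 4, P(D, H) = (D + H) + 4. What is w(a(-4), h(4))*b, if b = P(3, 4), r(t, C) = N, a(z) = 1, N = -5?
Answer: 11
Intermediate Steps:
r(t, C) = -5
P(D, H) = 4 + D + H
w(o, x) = 1 (w(o, x) = (o - 5)/(o - 5) = (-5 + o)/(-5 + o) = 1)
b = 11 (b = 4 + 3 + 4 = 11)
w(a(-4), h(4))*b = 1*11 = 11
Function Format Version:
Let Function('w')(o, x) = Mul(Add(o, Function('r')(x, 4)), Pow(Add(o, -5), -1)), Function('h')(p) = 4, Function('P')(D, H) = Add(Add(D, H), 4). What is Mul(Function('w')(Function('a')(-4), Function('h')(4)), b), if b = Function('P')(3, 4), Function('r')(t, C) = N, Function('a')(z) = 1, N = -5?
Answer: 11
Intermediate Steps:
Function('r')(t, C) = -5
Function('P')(D, H) = Add(4, D, H)
Function('w')(o, x) = 1 (Function('w')(o, x) = Mul(Add(o, -5), Pow(Add(o, -5), -1)) = Mul(Add(-5, o), Pow(Add(-5, o), -1)) = 1)
b = 11 (b = Add(4, 3, 4) = 11)
Mul(Function('w')(Function('a')(-4), Function('h')(4)), b) = Mul(1, 11) = 11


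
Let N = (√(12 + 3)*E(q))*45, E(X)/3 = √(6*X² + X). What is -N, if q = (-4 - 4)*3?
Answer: -810*√1430 ≈ -30630.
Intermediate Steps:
q = -24 (q = -8*3 = -24)
E(X) = 3*√(X + 6*X²) (E(X) = 3*√(6*X² + X) = 3*√(X + 6*X²))
N = 810*√1430 (N = (√(12 + 3)*(3*√(-24*(1 + 6*(-24)))))*45 = (√15*(3*√(-24*(1 - 144))))*45 = (√15*(3*√(-24*(-143))))*45 = (√15*(3*√3432))*45 = (√15*(3*(2*√858)))*45 = (√15*(6*√858))*45 = (18*√1430)*45 = 810*√1430 ≈ 30630.)
-N = -810*√1430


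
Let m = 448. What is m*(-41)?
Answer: -18368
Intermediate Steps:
m*(-41) = 448*(-41) = -18368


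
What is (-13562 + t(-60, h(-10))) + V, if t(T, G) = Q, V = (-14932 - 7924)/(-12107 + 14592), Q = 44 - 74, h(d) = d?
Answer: -33798976/2485 ≈ -13601.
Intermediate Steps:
Q = -30
V = -22856/2485 ≈ -9.1976
t(T, G) = -30
(-13562 + t(-60, h(-10))) + V = (-13562 - 30) - 22856/2485 = -13592 - 22856/2485 = -33798976/2485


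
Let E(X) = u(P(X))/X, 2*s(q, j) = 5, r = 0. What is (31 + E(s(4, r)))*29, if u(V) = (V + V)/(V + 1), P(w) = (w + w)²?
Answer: 11977/13 ≈ 921.31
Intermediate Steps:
s(q, j) = 5/2 (s(q, j) = (½)*5 = 5/2)
P(w) = 4*w² (P(w) = (2*w)² = 4*w²)
u(V) = 2*V/(1 + V) (u(V) = (2*V)/(1 + V) = 2*V/(1 + V))
E(X) = 8*X/(1 + 4*X²) (E(X) = (2*(4*X²)/(1 + 4*X²))/X = (8*X²/(1 + 4*X²))/X = 8*X/(1 + 4*X²))
(31 + E(s(4, r)))*29 = (31 + 8*(5/2)/(1 + 4*(5/2)²))*29 = (31 + 8*(5/2)/(1 + 4*(25/4)))*29 = (31 + 8*(5/2)/(1 + 25))*29 = (31 + 8*(5/2)/26)*29 = (31 + 8*(5/2)*(1/26))*29 = (31 + 10/13)*29 = (413/13)*29 = 11977/13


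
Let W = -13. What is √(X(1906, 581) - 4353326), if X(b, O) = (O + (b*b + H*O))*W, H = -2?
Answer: I*√51572641 ≈ 7181.4*I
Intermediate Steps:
X(b, O) = -13*b² + 13*O (X(b, O) = (O + (b*b - 2*O))*(-13) = (O + (b² - 2*O))*(-13) = (b² - O)*(-13) = -13*b² + 13*O)
√(X(1906, 581) - 4353326) = √((-13*1906² + 13*581) - 4353326) = √((-13*3632836 + 7553) - 4353326) = √((-47226868 + 7553) - 4353326) = √(-47219315 - 4353326) = √(-51572641) = I*√51572641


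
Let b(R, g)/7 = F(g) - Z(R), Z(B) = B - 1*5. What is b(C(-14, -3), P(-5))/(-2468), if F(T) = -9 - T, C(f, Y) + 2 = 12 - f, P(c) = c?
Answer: 161/2468 ≈ 0.065235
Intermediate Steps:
C(f, Y) = 10 - f (C(f, Y) = -2 + (12 - f) = 10 - f)
Z(B) = -5 + B (Z(B) = B - 5 = -5 + B)
b(R, g) = -28 - 7*R - 7*g (b(R, g) = 7*((-9 - g) - (-5 + R)) = 7*((-9 - g) + (5 - R)) = 7*(-4 - R - g) = -28 - 7*R - 7*g)
b(C(-14, -3), P(-5))/(-2468) = (-28 - 7*(10 - 1*(-14)) - 7*(-5))/(-2468) = (-28 - 7*(10 + 14) + 35)*(-1/2468) = (-28 - 7*24 + 35)*(-1/2468) = (-28 - 168 + 35)*(-1/2468) = -161*(-1/2468) = 161/2468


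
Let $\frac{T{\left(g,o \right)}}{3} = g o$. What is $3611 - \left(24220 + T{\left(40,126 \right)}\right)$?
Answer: $-35729$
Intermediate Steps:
$T{\left(g,o \right)} = 3 g o$
$3611 - \left(24220 + T{\left(40,126 \right)}\right) = 3611 - \left(24220 + 3 \cdot 40 \cdot 126\right) = 3611 - \left(24220 + 15120\right) = 3611 - 39340 = -35729$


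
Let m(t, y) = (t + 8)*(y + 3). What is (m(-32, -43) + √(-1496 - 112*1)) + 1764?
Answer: 2724 + 2*I*√402 ≈ 2724.0 + 40.1*I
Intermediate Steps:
m(t, y) = (3 + y)*(8 + t) (m(t, y) = (8 + t)*(3 + y) = (3 + y)*(8 + t))
(m(-32, -43) + √(-1496 - 112*1)) + 1764 = ((24 + 3*(-32) + 8*(-43) - 32*(-43)) + √(-1496 - 112*1)) + 1764 = ((24 - 96 - 344 + 1376) + √(-1496 - 112)) + 1764 = (960 + √(-1608)) + 1764 = (960 + 2*I*√402) + 1764 = 2724 + 2*I*√402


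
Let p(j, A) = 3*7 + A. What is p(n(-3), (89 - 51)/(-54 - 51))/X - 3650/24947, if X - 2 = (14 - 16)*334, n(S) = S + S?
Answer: -309304649/1744543710 ≈ -0.17730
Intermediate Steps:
n(S) = 2*S
p(j, A) = 21 + A
X = -666 (X = 2 + (14 - 16)*334 = 2 - 2*334 = 2 - 668 = -666)
p(n(-3), (89 - 51)/(-54 - 51))/X - 3650/24947 = (21 + (89 - 51)/(-54 - 51))/(-666) - 3650/24947 = (21 + 38/(-105))*(-1/666) - 3650*1/24947 = (21 + 38*(-1/105))*(-1/666) - 3650/24947 = (21 - 38/105)*(-1/666) - 3650/24947 = (2167/105)*(-1/666) - 3650/24947 = -2167/69930 - 3650/24947 = -309304649/1744543710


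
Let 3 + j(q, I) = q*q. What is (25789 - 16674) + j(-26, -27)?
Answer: 9788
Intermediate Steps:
j(q, I) = -3 + q² (j(q, I) = -3 + q*q = -3 + q²)
(25789 - 16674) + j(-26, -27) = (25789 - 16674) + (-3 + (-26)²) = 9115 + (-3 + 676) = 9115 + 673 = 9788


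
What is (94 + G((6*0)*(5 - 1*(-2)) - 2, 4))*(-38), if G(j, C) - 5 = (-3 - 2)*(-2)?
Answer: -4142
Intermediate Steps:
G(j, C) = 15 (G(j, C) = 5 + (-3 - 2)*(-2) = 5 - 5*(-2) = 5 + 10 = 15)
(94 + G((6*0)*(5 - 1*(-2)) - 2, 4))*(-38) = (94 + 15)*(-38) = 109*(-38) = -4142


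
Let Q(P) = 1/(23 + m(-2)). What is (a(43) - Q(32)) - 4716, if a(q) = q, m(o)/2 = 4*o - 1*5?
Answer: -14018/3 ≈ -4672.7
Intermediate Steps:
m(o) = -10 + 8*o (m(o) = 2*(4*o - 1*5) = 2*(4*o - 5) = 2*(-5 + 4*o) = -10 + 8*o)
Q(P) = -⅓ (Q(P) = 1/(23 + (-10 + 8*(-2))) = 1/(23 + (-10 - 16)) = 1/(23 - 26) = 1/(-3) = -⅓)
(a(43) - Q(32)) - 4716 = (43 - 1*(-⅓)) - 4716 = (43 + ⅓) - 4716 = 130/3 - 4716 = -14018/3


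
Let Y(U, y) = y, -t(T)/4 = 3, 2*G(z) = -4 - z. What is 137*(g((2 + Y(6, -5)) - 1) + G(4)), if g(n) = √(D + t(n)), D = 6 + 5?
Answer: -548 + 137*I ≈ -548.0 + 137.0*I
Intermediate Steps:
G(z) = -2 - z/2 (G(z) = (-4 - z)/2 = -2 - z/2)
t(T) = -12 (t(T) = -4*3 = -12)
D = 11
g(n) = I (g(n) = √(11 - 12) = √(-1) = I)
137*(g((2 + Y(6, -5)) - 1) + G(4)) = 137*(I + (-2 - ½*4)) = 137*(I + (-2 - 2)) = 137*(I - 4) = 137*(-4 + I) = -548 + 137*I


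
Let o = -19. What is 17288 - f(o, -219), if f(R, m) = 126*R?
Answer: 19682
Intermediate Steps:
17288 - f(o, -219) = 17288 - 126*(-19) = 17288 - 1*(-2394) = 17288 + 2394 = 19682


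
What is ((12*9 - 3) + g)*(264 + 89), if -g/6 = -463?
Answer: 1017699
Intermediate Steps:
g = 2778 (g = -6*(-463) = 2778)
((12*9 - 3) + g)*(264 + 89) = ((12*9 - 3) + 2778)*(264 + 89) = ((108 - 3) + 2778)*353 = (105 + 2778)*353 = 2883*353 = 1017699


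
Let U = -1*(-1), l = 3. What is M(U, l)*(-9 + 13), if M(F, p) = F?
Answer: 4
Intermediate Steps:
U = 1
M(U, l)*(-9 + 13) = 1*(-9 + 13) = 1*4 = 4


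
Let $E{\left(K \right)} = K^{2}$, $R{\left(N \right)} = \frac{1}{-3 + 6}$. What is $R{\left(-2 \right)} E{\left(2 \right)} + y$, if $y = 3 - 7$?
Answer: $- \frac{8}{3} \approx -2.6667$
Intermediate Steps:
$R{\left(N \right)} = \frac{1}{3}$
$y = -4$
$R{\left(-2 \right)} E{\left(2 \right)} + y = \frac{2^{2}}{3} - 4 = \frac{1}{3} \cdot 4 - 4 = \frac{4}{3} - 4 = - \frac{8}{3}$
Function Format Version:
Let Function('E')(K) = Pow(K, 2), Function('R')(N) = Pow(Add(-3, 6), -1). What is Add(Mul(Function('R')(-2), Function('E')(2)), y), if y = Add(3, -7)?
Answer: Rational(-8, 3) ≈ -2.6667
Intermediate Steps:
Function('R')(N) = Rational(1, 3) (Function('R')(N) = Pow(3, -1) = Rational(1, 3))
y = -4
Add(Mul(Function('R')(-2), Function('E')(2)), y) = Add(Mul(Rational(1, 3), Pow(2, 2)), -4) = Add(Mul(Rational(1, 3), 4), -4) = Add(Rational(4, 3), -4) = Rational(-8, 3)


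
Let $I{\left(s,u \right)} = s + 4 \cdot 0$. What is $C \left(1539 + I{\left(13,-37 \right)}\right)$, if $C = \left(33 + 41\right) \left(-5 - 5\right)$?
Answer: $-1148480$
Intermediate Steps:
$I{\left(s,u \right)} = s$ ($I{\left(s,u \right)} = s + 0 = s$)
$C = -740$ ($C = 74 \left(-5 - 5\right) = 74 \left(-10\right) = -740$)
$C \left(1539 + I{\left(13,-37 \right)}\right) = - 740 \left(1539 + 13\right) = \left(-740\right) 1552 = -1148480$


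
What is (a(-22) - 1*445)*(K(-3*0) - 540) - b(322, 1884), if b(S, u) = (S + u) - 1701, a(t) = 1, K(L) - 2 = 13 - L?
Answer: 232595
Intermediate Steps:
K(L) = 15 - L (K(L) = 2 + (13 - L) = 15 - L)
b(S, u) = -1701 + S + u
(a(-22) - 1*445)*(K(-3*0) - 540) - b(322, 1884) = (1 - 1*445)*((15 - (-3)*0) - 540) - (-1701 + 322 + 1884) = (1 - 445)*((15 - 1*0) - 540) - 1*505 = -444*((15 + 0) - 540) - 505 = -444*(15 - 540) - 505 = -444*(-525) - 505 = 233100 - 505 = 232595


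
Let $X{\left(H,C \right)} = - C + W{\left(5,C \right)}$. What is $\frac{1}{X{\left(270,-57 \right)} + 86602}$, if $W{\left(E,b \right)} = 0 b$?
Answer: $\frac{1}{86659} \approx 1.1539 \cdot 10^{-5}$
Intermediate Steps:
$W{\left(E,b \right)} = 0$
$X{\left(H,C \right)} = - C$ ($X{\left(H,C \right)} = - C + 0 = - C$)
$\frac{1}{X{\left(270,-57 \right)} + 86602} = \frac{1}{\left(-1\right) \left(-57\right) + 86602} = \frac{1}{57 + 86602} = \frac{1}{86659}$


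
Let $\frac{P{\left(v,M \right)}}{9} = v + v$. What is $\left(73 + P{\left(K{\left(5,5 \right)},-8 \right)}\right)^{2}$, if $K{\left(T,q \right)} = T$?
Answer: $26569$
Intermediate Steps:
$P{\left(v,M \right)} = 18 v$ ($P{\left(v,M \right)} = 9 \left(v + v\right) = 9 \cdot 2 v = 18 v$)
$\left(73 + P{\left(K{\left(5,5 \right)},-8 \right)}\right)^{2} = \left(73 + 18 \cdot 5\right)^{2} = \left(73 + 90\right)^{2} = 163^{2} = 26569$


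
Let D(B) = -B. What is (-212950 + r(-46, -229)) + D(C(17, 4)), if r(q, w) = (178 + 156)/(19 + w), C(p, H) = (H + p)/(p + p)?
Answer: -760239383/3570 ≈ -2.1295e+5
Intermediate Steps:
C(p, H) = (H + p)/(2*p) (C(p, H) = (H + p)/((2*p)) = (H + p)*(1/(2*p)) = (H + p)/(2*p))
r(q, w) = 334/(19 + w)
(-212950 + r(-46, -229)) + D(C(17, 4)) = (-212950 + 334/(19 - 229)) - (4 + 17)/(2*17) = (-212950 + 334/(-210)) - 21/(2*17) = (-212950 + 334*(-1/210)) - 1*21/34 = (-212950 - 167/105) - 21/34 = -22359917/105 - 21/34 = -760239383/3570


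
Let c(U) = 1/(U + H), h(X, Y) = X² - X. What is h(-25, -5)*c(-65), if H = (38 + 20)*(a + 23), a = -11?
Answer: 650/631 ≈ 1.0301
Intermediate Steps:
H = 696 (H = (38 + 20)*(-11 + 23) = 58*12 = 696)
c(U) = 1/(696 + U) (c(U) = 1/(U + 696) = 1/(696 + U))
h(-25, -5)*c(-65) = (-25*(-1 - 25))/(696 - 65) = -25*(-26)/631 = 650*(1/631) = 650/631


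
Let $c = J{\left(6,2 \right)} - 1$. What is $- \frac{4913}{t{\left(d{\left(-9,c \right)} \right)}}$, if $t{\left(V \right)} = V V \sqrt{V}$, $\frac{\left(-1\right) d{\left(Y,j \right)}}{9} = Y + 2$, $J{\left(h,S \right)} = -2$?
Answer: $- \frac{4913 \sqrt{7}}{83349} \approx -0.15595$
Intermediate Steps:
$c = -3$ ($c = -2 - 1 = -3$)
$d{\left(Y,j \right)} = -18 - 9 Y$ ($d{\left(Y,j \right)} = - 9 \left(Y + 2\right) = - 9 \left(2 + Y\right) = -18 - 9 Y$)
$t{\left(V \right)} = V^{\frac{5}{2}}$ ($t{\left(V \right)} = V^{2} \sqrt{V} = V^{\frac{5}{2}}$)
$- \frac{4913}{t{\left(d{\left(-9,c \right)} \right)}} = - \frac{4913}{\left(-18 - -81\right)^{\frac{5}{2}}} = - \frac{4913}{\left(-18 + 81\right)^{\frac{5}{2}}} = - \frac{4913}{63^{\frac{5}{2}}} = - \frac{4913}{11907 \sqrt{7}} = - 4913 \frac{\sqrt{7}}{83349} = - \frac{4913 \sqrt{7}}{83349}$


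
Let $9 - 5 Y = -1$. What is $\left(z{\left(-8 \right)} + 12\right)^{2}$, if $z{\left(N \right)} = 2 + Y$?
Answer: $256$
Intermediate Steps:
$Y = 2$ ($Y = \frac{9}{5} - - \frac{1}{5} = \frac{9}{5} + \frac{1}{5} = 2$)
$z{\left(N \right)} = 4$ ($z{\left(N \right)} = 2 + 2 = 4$)
$\left(z{\left(-8 \right)} + 12\right)^{2} = \left(4 + 12\right)^{2} = 16^{2} = 256$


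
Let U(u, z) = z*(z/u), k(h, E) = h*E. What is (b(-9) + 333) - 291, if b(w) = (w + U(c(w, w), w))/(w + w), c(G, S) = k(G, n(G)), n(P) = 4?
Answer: 341/8 ≈ 42.625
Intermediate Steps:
k(h, E) = E*h
c(G, S) = 4*G
U(u, z) = z²/u
b(w) = 5/8 (b(w) = (w + w²/((4*w)))/(w + w) = (w + (1/(4*w))*w²)/((2*w)) = (w + w/4)*(1/(2*w)) = (5*w/4)*(1/(2*w)) = 5/8)
(b(-9) + 333) - 291 = (5/8 + 333) - 291 = 2669/8 - 291 = 341/8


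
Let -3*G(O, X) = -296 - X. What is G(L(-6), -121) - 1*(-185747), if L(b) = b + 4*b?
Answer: 557416/3 ≈ 1.8581e+5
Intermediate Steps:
L(b) = 5*b
G(O, X) = 296/3 + X/3 (G(O, X) = -(-296 - X)/3 = 296/3 + X/3)
G(L(-6), -121) - 1*(-185747) = (296/3 + (1/3)*(-121)) - 1*(-185747) = (296/3 - 121/3) + 185747 = 175/3 + 185747 = 557416/3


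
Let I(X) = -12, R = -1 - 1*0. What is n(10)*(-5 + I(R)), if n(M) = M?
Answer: -170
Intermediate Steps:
R = -1 (R = -1 + 0 = -1)
n(10)*(-5 + I(R)) = 10*(-5 - 12) = 10*(-17) = -170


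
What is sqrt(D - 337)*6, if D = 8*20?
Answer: 6*I*sqrt(177) ≈ 79.825*I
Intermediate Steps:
D = 160
sqrt(D - 337)*6 = sqrt(160 - 337)*6 = sqrt(-177)*6 = (I*sqrt(177))*6 = 6*I*sqrt(177)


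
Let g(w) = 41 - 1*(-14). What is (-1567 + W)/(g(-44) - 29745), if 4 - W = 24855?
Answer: 13209/14845 ≈ 0.88979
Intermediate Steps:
W = -24851 (W = 4 - 1*24855 = 4 - 24855 = -24851)
g(w) = 55 (g(w) = 41 + 14 = 55)
(-1567 + W)/(g(-44) - 29745) = (-1567 - 24851)/(55 - 29745) = -26418/(-29690) = -26418*(-1/29690) = 13209/14845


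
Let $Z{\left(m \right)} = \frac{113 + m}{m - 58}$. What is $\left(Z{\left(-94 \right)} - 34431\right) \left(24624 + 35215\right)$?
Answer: $- \frac{16482592711}{8} \approx -2.0603 \cdot 10^{9}$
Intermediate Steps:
$Z{\left(m \right)} = \frac{113 + m}{-58 + m}$
$\left(Z{\left(-94 \right)} - 34431\right) \left(24624 + 35215\right) = \left(\frac{113 - 94}{-58 - 94} - 34431\right) \left(24624 + 35215\right) = \left(\frac{1}{-152} \cdot 19 - 34431\right) 59839 = \left(\left(- \frac{1}{152}\right) 19 - 34431\right) 59839 = \left(- \frac{1}{8} - 34431\right) 59839 = \left(- \frac{275449}{8}\right) 59839 = - \frac{16482592711}{8}$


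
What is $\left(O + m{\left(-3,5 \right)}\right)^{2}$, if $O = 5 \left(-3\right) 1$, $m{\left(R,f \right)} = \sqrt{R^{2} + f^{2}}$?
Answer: $\left(15 - \sqrt{34}\right)^{2} \approx 84.071$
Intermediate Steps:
$O = -15$ ($O = \left(-15\right) 1 = -15$)
$\left(O + m{\left(-3,5 \right)}\right)^{2} = \left(-15 + \sqrt{\left(-3\right)^{2} + 5^{2}}\right)^{2} = \left(-15 + \sqrt{9 + 25}\right)^{2} = \left(-15 + \sqrt{34}\right)^{2}$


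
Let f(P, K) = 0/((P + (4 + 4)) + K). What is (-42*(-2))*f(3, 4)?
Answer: 0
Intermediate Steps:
f(P, K) = 0 (f(P, K) = 0/((P + 8) + K) = 0/((8 + P) + K) = 0/(8 + K + P) = 0)
(-42*(-2))*f(3, 4) = -42*(-2)*0 = 84*0 = 0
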